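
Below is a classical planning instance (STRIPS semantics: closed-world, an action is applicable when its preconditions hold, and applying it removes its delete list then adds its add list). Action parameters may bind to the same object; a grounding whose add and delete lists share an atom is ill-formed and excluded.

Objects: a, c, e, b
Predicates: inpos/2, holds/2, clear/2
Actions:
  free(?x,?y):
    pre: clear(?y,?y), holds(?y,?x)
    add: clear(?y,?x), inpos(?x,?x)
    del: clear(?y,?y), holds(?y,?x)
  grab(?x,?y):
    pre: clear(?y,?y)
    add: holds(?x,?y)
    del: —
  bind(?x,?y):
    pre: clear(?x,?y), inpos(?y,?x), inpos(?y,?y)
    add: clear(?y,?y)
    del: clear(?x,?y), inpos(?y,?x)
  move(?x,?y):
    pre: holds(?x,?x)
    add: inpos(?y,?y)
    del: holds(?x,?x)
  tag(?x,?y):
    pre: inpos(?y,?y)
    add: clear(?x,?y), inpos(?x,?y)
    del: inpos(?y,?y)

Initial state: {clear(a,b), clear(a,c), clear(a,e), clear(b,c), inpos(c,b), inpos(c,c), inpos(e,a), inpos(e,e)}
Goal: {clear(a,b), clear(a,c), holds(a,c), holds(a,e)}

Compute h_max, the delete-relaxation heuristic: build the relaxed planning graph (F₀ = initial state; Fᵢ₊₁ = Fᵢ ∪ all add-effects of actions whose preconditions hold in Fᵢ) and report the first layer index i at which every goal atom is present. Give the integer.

2

F0 = init (8 atoms)
F1 = F0 ∪ {clear(b,e), clear(c,c), clear(c,e), clear(e,c), clear(e,e), inpos(a,c), inpos(a,e), inpos(b,c), inpos(b,e), inpos(c,e), inpos(e,c)}  (19 atoms)
F2 = F1 ∪ {holds(a,c), holds(a,e), holds(b,c), holds(b,e), holds(c,c), holds(c,e), holds(e,c), holds(e,e)}  (27 atoms)
goal ⊆ F2  ⇒  h_max = 2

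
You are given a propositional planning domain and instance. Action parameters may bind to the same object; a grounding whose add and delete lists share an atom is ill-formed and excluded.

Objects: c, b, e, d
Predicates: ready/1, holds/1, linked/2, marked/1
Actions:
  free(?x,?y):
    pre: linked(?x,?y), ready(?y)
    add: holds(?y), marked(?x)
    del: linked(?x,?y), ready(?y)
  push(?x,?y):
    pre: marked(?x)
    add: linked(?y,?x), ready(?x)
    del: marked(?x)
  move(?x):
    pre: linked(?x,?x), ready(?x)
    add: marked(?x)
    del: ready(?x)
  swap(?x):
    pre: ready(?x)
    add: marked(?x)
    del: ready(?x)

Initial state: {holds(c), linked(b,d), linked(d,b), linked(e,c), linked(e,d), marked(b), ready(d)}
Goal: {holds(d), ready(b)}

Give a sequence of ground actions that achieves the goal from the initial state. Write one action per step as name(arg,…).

1. free(b,d)  →  {holds(c), holds(d), linked(d,b), linked(e,c), linked(e,d), marked(b)}
2. push(b,c)  →  {holds(c), holds(d), linked(c,b), linked(d,b), linked(e,c), linked(e,d), ready(b)}

free(b,d); push(b,c)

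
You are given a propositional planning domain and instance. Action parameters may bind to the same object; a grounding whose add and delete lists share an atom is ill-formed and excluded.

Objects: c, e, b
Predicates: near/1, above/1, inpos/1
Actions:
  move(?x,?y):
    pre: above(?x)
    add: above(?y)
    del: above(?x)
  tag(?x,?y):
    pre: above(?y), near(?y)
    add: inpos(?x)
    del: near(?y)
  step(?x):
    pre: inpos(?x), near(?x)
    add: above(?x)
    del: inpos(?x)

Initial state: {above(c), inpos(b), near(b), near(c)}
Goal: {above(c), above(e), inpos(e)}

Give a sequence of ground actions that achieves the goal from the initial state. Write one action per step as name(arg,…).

tag(e,c); step(b); move(b,e)

1. tag(e,c)  →  {above(c), inpos(b), inpos(e), near(b)}
2. step(b)  →  {above(b), above(c), inpos(e), near(b)}
3. move(b,e)  →  {above(c), above(e), inpos(e), near(b)}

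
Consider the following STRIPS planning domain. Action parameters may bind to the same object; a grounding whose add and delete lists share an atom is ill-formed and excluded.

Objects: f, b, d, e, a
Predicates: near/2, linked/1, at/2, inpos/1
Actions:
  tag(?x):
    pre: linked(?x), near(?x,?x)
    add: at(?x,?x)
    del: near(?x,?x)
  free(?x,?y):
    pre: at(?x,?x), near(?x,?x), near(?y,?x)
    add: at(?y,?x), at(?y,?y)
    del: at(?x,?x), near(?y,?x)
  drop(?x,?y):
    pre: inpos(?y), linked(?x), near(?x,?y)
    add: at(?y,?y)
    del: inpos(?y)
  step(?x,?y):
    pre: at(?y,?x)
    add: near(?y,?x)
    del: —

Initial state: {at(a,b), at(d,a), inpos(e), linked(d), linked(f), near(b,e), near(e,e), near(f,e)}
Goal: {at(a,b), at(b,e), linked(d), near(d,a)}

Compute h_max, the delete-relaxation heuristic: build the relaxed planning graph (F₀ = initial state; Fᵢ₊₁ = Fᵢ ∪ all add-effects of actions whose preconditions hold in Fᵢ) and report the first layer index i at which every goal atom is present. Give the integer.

F0 = init (8 atoms)
F1 = F0 ∪ {at(e,e), near(a,b), near(d,a)}  (11 atoms)
F2 = F1 ∪ {at(b,b), at(b,e), at(f,e), at(f,f)}  (15 atoms)
goal ⊆ F2  ⇒  h_max = 2

2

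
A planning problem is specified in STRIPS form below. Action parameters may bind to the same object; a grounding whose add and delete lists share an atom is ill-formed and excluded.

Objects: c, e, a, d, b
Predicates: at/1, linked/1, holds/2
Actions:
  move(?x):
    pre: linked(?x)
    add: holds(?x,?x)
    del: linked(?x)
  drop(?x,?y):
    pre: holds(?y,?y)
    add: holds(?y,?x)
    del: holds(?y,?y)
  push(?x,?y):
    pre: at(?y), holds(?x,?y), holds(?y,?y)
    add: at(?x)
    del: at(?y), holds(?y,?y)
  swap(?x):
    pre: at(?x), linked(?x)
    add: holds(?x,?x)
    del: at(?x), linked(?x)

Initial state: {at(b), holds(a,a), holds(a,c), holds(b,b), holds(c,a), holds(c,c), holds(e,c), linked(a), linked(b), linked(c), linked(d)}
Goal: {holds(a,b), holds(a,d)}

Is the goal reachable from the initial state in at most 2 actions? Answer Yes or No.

1. drop(d,a)  →  {at(b), holds(a,c), holds(a,d), holds(b,b), holds(c,a), holds(c,c), holds(e,c), linked(a), linked(b), linked(c), linked(d)}
2. move(a)  →  {at(b), holds(a,a), holds(a,c), holds(a,d), holds(b,b), holds(c,a), holds(c,c), holds(e,c), linked(b), linked(c), linked(d)}
3. drop(b,a)  →  {at(b), holds(a,b), holds(a,c), holds(a,d), holds(b,b), holds(c,a), holds(c,c), holds(e,c), linked(b), linked(c), linked(d)}
optimal plan length = 3; 3 > 2

No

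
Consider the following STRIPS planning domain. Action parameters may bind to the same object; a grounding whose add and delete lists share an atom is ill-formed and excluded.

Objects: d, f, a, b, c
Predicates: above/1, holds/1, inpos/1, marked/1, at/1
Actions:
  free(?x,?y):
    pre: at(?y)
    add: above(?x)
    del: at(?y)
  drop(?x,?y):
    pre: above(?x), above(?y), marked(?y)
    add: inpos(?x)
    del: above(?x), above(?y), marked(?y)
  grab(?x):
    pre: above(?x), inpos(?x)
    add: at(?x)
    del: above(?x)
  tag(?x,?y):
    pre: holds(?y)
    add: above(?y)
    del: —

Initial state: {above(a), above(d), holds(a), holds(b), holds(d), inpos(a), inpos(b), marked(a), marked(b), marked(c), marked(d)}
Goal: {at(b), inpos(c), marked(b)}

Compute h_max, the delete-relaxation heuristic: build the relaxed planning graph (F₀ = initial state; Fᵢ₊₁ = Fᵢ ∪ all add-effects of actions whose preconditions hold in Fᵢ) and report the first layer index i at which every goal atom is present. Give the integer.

F0 = init (11 atoms)
F1 = F0 ∪ {above(b), at(a), inpos(d)}  (14 atoms)
F2 = F1 ∪ {above(c), above(f), at(b), at(d)}  (18 atoms)
F3 = F2 ∪ {inpos(c), inpos(f)}  (20 atoms)
goal ⊆ F3  ⇒  h_max = 3

3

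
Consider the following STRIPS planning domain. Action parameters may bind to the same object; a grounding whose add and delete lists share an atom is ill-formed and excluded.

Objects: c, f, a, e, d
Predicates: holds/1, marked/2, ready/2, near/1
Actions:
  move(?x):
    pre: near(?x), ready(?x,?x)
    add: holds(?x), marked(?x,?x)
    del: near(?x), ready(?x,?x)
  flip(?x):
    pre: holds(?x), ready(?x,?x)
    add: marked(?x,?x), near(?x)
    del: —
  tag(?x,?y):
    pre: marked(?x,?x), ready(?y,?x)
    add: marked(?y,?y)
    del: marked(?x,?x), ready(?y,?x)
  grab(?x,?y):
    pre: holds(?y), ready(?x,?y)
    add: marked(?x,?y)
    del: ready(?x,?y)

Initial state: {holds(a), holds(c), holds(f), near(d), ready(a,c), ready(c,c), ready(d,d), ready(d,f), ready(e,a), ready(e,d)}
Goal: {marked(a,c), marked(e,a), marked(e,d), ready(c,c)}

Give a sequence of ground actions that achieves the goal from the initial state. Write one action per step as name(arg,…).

1. move(d)  →  {holds(a), holds(c), holds(d), holds(f), marked(d,d), ready(a,c), ready(c,c), ready(d,f), ready(e,a), ready(e,d)}
2. grab(a,c)  →  {holds(a), holds(c), holds(d), holds(f), marked(a,c), marked(d,d), ready(c,c), ready(d,f), ready(e,a), ready(e,d)}
3. grab(e,a)  →  {holds(a), holds(c), holds(d), holds(f), marked(a,c), marked(d,d), marked(e,a), ready(c,c), ready(d,f), ready(e,d)}
4. grab(e,d)  →  {holds(a), holds(c), holds(d), holds(f), marked(a,c), marked(d,d), marked(e,a), marked(e,d), ready(c,c), ready(d,f)}

move(d); grab(a,c); grab(e,a); grab(e,d)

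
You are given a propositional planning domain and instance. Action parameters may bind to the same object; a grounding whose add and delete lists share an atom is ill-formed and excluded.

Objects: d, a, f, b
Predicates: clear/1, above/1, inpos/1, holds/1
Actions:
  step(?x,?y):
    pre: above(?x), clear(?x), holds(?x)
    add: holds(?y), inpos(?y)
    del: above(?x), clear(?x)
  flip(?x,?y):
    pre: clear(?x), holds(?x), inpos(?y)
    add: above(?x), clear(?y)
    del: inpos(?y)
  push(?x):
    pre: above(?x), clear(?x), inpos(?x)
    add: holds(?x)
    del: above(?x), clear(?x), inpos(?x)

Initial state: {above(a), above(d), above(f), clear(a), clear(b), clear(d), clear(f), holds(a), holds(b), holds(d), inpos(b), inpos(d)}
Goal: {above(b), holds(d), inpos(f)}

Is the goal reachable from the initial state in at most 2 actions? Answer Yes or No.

1. step(d,f)  →  {above(a), above(f), clear(a), clear(b), clear(f), holds(a), holds(b), holds(d), holds(f), inpos(b), inpos(d), inpos(f)}
2. flip(b,d)  →  {above(a), above(b), above(f), clear(a), clear(b), clear(d), clear(f), holds(a), holds(b), holds(d), holds(f), inpos(b), inpos(f)}
optimal plan length = 2; 2 ≤ 2

Yes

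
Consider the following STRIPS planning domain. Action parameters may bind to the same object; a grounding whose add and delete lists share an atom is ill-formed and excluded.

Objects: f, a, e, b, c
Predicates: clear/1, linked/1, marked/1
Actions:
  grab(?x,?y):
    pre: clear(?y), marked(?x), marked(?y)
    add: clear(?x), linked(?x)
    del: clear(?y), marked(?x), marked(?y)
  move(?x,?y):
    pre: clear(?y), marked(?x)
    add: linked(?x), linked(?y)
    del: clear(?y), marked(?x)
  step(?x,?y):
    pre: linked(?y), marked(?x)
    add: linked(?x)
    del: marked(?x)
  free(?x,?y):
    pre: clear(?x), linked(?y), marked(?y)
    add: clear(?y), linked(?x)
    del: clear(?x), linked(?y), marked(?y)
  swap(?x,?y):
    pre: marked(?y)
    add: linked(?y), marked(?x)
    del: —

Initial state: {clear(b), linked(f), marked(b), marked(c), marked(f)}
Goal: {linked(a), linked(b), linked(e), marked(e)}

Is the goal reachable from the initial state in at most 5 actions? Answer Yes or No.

Yes

1. swap(a,b)  →  {clear(b), linked(b), linked(f), marked(a), marked(b), marked(c), marked(f)}
2. swap(e,a)  →  {clear(b), linked(a), linked(b), linked(f), marked(a), marked(b), marked(c), marked(e), marked(f)}
3. swap(f,e)  →  {clear(b), linked(a), linked(b), linked(e), linked(f), marked(a), marked(b), marked(c), marked(e), marked(f)}
optimal plan length = 3; 3 ≤ 5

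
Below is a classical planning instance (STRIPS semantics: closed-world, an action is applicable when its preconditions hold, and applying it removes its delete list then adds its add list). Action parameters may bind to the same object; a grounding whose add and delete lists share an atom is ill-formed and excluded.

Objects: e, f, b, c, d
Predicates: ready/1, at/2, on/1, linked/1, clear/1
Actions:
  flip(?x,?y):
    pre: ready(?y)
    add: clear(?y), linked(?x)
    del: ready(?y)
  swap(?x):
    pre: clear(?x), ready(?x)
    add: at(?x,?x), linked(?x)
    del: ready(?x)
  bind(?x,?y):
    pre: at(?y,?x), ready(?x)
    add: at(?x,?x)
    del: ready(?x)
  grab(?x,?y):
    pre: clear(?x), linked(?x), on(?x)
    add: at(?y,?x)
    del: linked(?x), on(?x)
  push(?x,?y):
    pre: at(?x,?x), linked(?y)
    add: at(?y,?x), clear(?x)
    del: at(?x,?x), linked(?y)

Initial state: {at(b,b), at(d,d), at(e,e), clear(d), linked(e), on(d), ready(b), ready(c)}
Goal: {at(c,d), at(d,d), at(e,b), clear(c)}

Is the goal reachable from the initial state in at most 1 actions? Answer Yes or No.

1. flip(d,c)  →  {at(b,b), at(d,d), at(e,e), clear(c), clear(d), linked(d), linked(e), on(d), ready(b)}
2. grab(d,c)  →  {at(b,b), at(c,d), at(d,d), at(e,e), clear(c), clear(d), linked(e), ready(b)}
3. push(b,e)  →  {at(c,d), at(d,d), at(e,b), at(e,e), clear(b), clear(c), clear(d), ready(b)}
optimal plan length = 3; 3 > 1

No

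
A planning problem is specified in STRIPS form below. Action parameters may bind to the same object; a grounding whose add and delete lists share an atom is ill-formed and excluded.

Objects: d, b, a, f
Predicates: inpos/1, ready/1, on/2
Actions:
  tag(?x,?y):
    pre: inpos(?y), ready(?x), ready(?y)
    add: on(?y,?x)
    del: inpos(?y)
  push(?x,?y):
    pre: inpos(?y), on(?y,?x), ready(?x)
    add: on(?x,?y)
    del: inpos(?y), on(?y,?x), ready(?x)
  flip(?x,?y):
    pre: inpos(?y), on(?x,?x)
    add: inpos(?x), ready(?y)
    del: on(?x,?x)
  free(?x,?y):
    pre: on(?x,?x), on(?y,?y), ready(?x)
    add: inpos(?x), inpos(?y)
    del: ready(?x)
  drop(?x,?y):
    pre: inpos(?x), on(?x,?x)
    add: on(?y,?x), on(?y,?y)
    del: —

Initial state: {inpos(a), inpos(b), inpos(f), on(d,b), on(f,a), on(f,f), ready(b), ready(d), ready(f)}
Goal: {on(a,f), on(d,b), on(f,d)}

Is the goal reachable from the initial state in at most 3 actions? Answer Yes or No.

1. drop(f,a)  →  {inpos(a), inpos(b), inpos(f), on(a,a), on(a,f), on(d,b), on(f,a), on(f,f), ready(b), ready(d), ready(f)}
2. tag(d,f)  →  {inpos(a), inpos(b), on(a,a), on(a,f), on(d,b), on(f,a), on(f,d), on(f,f), ready(b), ready(d), ready(f)}
optimal plan length = 2; 2 ≤ 3

Yes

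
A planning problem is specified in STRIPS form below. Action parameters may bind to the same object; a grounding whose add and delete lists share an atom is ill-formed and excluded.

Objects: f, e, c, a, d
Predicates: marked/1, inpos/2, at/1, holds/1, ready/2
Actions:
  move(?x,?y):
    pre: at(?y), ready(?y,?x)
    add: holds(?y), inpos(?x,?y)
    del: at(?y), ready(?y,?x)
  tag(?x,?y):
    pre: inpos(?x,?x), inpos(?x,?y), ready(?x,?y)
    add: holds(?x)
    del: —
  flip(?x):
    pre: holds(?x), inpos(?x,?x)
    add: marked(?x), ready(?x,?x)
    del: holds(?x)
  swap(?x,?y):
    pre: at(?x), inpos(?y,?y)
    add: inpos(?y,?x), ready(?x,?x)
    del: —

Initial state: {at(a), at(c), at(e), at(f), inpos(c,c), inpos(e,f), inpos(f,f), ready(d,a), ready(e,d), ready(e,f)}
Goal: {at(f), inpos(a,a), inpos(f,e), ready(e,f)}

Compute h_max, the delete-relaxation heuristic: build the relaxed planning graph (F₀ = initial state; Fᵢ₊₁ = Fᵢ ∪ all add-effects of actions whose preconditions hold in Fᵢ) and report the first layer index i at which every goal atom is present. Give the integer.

2

F0 = init (10 atoms)
F1 = F0 ∪ {holds(e), inpos(c,a), inpos(c,e), inpos(c,f), inpos(d,e), inpos(f,a), inpos(f,c), inpos(f,e), ready(a,a), ready(c,c), ready(e,e), ready(f,f)}  (22 atoms)
F2 = F1 ∪ {holds(a), holds(c), holds(f), inpos(a,a), inpos(e,e)}  (27 atoms)
goal ⊆ F2  ⇒  h_max = 2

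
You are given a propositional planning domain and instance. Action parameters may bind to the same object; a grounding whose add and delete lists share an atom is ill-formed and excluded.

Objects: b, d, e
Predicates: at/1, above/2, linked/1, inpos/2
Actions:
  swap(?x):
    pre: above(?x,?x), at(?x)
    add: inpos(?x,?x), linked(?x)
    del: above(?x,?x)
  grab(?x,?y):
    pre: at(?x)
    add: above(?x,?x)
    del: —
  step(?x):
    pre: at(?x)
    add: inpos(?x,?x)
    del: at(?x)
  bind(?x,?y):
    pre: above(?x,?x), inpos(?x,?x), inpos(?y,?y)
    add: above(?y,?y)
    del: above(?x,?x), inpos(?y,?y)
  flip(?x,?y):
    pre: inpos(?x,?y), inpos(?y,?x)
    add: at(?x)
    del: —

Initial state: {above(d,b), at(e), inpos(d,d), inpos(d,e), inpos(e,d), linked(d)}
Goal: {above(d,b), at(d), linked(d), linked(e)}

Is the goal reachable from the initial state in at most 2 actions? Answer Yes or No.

1. grab(e,b)  →  {above(d,b), above(e,e), at(e), inpos(d,d), inpos(d,e), inpos(e,d), linked(d)}
2. swap(e)  →  {above(d,b), at(e), inpos(d,d), inpos(d,e), inpos(e,d), inpos(e,e), linked(d), linked(e)}
3. flip(d,d)  →  {above(d,b), at(d), at(e), inpos(d,d), inpos(d,e), inpos(e,d), inpos(e,e), linked(d), linked(e)}
optimal plan length = 3; 3 > 2

No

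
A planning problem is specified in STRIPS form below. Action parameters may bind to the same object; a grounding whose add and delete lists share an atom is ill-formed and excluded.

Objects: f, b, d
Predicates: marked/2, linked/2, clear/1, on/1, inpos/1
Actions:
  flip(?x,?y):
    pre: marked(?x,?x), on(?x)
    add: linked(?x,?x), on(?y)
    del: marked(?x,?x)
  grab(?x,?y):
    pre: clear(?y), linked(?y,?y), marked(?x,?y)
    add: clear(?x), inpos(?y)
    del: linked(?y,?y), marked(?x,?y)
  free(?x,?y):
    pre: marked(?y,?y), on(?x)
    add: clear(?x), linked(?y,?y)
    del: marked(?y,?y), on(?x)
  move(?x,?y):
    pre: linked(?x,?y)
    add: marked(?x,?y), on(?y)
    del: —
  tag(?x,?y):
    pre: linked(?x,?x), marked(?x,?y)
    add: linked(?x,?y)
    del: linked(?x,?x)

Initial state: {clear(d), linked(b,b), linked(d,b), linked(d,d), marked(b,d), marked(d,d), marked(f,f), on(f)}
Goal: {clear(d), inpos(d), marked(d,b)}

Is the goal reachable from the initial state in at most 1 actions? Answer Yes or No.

1. grab(b,d)  →  {clear(b), clear(d), inpos(d), linked(b,b), linked(d,b), marked(d,d), marked(f,f), on(f)}
2. move(d,b)  →  {clear(b), clear(d), inpos(d), linked(b,b), linked(d,b), marked(d,b), marked(d,d), marked(f,f), on(b), on(f)}
optimal plan length = 2; 2 > 1

No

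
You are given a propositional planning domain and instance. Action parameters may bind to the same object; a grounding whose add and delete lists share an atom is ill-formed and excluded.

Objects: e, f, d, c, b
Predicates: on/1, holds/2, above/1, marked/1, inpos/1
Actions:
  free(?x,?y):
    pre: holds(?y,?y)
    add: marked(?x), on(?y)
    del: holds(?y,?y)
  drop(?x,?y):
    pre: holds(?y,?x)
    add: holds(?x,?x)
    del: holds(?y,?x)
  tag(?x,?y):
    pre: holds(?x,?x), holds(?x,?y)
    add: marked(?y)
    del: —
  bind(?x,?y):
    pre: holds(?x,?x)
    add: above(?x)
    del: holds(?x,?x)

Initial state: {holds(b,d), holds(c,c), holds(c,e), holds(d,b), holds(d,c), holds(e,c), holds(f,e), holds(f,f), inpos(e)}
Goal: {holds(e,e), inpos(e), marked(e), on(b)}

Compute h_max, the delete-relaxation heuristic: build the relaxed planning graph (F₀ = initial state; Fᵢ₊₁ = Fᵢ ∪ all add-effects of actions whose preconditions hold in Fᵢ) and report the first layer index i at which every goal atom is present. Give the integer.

2

F0 = init (9 atoms)
F1 = F0 ∪ {above(c), above(f), holds(b,b), holds(d,d), holds(e,e), marked(b), marked(c), marked(d), marked(e), marked(f), on(c), on(f)}  (21 atoms)
F2 = F1 ∪ {above(b), above(d), above(e), on(b), on(d), on(e)}  (27 atoms)
goal ⊆ F2  ⇒  h_max = 2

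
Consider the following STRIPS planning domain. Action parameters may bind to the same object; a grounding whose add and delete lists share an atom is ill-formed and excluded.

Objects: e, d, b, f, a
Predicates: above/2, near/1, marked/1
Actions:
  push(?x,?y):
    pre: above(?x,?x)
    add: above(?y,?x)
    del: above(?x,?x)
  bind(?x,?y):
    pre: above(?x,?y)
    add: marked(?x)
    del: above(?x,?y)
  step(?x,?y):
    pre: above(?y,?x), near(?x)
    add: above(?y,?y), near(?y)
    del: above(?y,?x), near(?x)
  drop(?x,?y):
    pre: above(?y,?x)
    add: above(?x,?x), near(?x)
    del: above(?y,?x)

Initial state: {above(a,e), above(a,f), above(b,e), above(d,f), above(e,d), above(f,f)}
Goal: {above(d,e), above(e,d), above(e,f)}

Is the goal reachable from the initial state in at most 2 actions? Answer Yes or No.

No

1. push(f,e)  →  {above(a,e), above(a,f), above(b,e), above(d,f), above(e,d), above(e,f)}
2. drop(e,b)  →  {above(a,e), above(a,f), above(d,f), above(e,d), above(e,e), above(e,f), near(e)}
3. push(e,d)  →  {above(a,e), above(a,f), above(d,e), above(d,f), above(e,d), above(e,f), near(e)}
optimal plan length = 3; 3 > 2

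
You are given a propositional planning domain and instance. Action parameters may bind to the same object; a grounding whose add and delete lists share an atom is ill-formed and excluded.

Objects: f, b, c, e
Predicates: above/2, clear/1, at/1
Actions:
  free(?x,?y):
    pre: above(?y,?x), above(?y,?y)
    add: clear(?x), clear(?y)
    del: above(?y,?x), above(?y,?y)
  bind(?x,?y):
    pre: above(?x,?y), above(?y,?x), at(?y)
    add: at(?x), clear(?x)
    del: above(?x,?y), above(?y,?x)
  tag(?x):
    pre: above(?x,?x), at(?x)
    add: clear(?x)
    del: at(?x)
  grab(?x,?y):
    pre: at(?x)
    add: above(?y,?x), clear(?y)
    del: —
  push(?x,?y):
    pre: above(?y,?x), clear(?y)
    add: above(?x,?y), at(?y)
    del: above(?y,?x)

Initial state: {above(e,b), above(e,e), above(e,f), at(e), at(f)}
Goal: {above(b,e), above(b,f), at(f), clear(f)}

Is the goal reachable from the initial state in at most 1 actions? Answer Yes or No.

No

1. free(f,e)  →  {above(e,b), at(e), at(f), clear(e), clear(f)}
2. grab(f,b)  →  {above(b,f), above(e,b), at(e), at(f), clear(b), clear(e), clear(f)}
3. grab(e,b)  →  {above(b,e), above(b,f), above(e,b), at(e), at(f), clear(b), clear(e), clear(f)}
optimal plan length = 3; 3 > 1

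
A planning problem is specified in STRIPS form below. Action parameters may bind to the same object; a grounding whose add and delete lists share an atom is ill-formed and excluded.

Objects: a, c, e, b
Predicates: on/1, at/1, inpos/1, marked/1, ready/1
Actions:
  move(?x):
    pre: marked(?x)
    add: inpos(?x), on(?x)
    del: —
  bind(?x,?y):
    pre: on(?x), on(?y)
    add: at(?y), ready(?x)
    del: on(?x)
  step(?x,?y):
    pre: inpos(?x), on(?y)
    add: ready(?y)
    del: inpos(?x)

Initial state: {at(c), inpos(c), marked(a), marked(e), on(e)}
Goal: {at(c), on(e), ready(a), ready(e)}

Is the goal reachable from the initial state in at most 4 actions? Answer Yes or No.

1. move(a)  →  {at(c), inpos(a), inpos(c), marked(a), marked(e), on(a), on(e)}
2. bind(a,a)  →  {at(a), at(c), inpos(a), inpos(c), marked(a), marked(e), on(e), ready(a)}
3. step(a,e)  →  {at(a), at(c), inpos(c), marked(a), marked(e), on(e), ready(a), ready(e)}
optimal plan length = 3; 3 ≤ 4

Yes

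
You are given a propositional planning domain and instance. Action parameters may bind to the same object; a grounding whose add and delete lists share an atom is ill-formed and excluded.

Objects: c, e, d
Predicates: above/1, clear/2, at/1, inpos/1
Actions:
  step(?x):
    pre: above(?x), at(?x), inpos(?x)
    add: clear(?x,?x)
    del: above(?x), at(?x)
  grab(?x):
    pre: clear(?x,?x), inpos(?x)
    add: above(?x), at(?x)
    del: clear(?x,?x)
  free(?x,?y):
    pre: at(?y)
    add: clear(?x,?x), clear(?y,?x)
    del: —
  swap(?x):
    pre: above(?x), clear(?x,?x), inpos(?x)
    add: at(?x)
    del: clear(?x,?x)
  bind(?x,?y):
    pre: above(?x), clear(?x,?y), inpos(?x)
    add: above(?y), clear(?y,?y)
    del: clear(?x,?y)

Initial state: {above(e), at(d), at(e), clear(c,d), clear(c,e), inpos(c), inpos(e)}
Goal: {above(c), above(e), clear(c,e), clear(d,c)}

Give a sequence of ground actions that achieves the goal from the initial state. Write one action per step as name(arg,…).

free(c,d); grab(c)

1. free(c,d)  →  {above(e), at(d), at(e), clear(c,c), clear(c,d), clear(c,e), clear(d,c), inpos(c), inpos(e)}
2. grab(c)  →  {above(c), above(e), at(c), at(d), at(e), clear(c,d), clear(c,e), clear(d,c), inpos(c), inpos(e)}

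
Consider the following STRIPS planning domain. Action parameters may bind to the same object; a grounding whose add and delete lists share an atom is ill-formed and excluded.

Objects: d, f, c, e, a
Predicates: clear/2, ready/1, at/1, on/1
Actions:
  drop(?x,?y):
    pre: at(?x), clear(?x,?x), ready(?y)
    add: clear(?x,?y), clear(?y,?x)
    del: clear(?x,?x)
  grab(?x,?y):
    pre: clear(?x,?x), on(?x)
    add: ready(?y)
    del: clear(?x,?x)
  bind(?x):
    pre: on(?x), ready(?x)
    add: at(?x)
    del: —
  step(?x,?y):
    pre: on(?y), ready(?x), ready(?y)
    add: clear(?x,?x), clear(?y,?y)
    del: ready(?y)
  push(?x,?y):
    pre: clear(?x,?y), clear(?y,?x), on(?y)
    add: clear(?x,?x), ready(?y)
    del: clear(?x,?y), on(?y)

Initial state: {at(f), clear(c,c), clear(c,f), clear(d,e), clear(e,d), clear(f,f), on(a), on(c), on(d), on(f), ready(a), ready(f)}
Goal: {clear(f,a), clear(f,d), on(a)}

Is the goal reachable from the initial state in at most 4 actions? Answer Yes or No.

1. drop(f,a)  →  {at(f), clear(a,f), clear(c,c), clear(c,f), clear(d,e), clear(e,d), clear(f,a), on(a), on(c), on(d), on(f), ready(a), ready(f)}
2. grab(c,d)  →  {at(f), clear(a,f), clear(c,f), clear(d,e), clear(e,d), clear(f,a), on(a), on(c), on(d), on(f), ready(a), ready(d), ready(f)}
3. step(d,f)  →  {at(f), clear(a,f), clear(c,f), clear(d,d), clear(d,e), clear(e,d), clear(f,a), clear(f,f), on(a), on(c), on(d), on(f), ready(a), ready(d)}
4. drop(f,d)  →  {at(f), clear(a,f), clear(c,f), clear(d,d), clear(d,e), clear(d,f), clear(e,d), clear(f,a), clear(f,d), on(a), on(c), on(d), on(f), ready(a), ready(d)}
optimal plan length = 4; 4 ≤ 4

Yes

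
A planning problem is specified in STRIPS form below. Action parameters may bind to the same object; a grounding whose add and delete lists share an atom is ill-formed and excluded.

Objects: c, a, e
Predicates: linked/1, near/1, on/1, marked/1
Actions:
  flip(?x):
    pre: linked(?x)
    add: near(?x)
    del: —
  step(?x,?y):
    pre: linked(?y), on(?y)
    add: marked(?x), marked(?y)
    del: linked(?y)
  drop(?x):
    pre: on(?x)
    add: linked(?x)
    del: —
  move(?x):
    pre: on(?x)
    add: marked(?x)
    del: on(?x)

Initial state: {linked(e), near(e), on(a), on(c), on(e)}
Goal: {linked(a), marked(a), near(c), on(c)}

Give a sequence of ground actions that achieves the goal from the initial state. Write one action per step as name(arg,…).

step(a,e); drop(c); flip(c); drop(a)

1. step(a,e)  →  {marked(a), marked(e), near(e), on(a), on(c), on(e)}
2. drop(c)  →  {linked(c), marked(a), marked(e), near(e), on(a), on(c), on(e)}
3. flip(c)  →  {linked(c), marked(a), marked(e), near(c), near(e), on(a), on(c), on(e)}
4. drop(a)  →  {linked(a), linked(c), marked(a), marked(e), near(c), near(e), on(a), on(c), on(e)}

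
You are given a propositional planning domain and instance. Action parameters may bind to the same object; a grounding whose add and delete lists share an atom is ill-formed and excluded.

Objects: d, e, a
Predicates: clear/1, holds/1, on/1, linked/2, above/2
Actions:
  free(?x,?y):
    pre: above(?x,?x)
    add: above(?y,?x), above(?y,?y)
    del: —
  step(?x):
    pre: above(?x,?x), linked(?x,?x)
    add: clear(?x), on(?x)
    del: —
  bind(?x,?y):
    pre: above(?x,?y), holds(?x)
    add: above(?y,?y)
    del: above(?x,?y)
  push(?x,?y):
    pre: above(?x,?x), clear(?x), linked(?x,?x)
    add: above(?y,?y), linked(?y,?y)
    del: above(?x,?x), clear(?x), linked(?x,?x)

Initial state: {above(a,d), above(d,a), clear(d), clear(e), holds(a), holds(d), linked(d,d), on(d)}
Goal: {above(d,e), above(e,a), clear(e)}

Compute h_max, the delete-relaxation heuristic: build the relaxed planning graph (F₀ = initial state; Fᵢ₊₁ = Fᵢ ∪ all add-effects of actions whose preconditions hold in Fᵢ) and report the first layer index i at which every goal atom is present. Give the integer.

3

F0 = init (8 atoms)
F1 = F0 ∪ {above(a,a), above(d,d)}  (10 atoms)
F2 = F1 ∪ {above(e,a), above(e,d), above(e,e), linked(a,a), linked(e,e)}  (15 atoms)
F3 = F2 ∪ {above(a,e), above(d,e), clear(a), on(a), on(e)}  (20 atoms)
goal ⊆ F3  ⇒  h_max = 3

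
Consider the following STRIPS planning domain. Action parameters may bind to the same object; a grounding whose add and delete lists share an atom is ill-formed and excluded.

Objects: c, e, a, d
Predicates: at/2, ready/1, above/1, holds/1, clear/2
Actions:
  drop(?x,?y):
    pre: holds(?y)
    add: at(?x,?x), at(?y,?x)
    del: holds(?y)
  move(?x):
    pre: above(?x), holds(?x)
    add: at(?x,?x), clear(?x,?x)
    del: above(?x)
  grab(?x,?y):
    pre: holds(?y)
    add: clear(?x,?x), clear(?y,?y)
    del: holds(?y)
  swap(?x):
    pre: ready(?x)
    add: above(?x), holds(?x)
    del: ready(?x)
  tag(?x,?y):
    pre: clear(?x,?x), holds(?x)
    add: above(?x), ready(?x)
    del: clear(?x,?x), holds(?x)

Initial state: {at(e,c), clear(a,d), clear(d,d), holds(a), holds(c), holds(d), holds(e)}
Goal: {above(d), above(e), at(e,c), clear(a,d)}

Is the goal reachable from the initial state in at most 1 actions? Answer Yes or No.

No

1. grab(e,c)  →  {at(e,c), clear(a,d), clear(c,c), clear(d,d), clear(e,e), holds(a), holds(d), holds(e)}
2. tag(e,c)  →  {above(e), at(e,c), clear(a,d), clear(c,c), clear(d,d), holds(a), holds(d), ready(e)}
3. tag(d,c)  →  {above(d), above(e), at(e,c), clear(a,d), clear(c,c), holds(a), ready(d), ready(e)}
optimal plan length = 3; 3 > 1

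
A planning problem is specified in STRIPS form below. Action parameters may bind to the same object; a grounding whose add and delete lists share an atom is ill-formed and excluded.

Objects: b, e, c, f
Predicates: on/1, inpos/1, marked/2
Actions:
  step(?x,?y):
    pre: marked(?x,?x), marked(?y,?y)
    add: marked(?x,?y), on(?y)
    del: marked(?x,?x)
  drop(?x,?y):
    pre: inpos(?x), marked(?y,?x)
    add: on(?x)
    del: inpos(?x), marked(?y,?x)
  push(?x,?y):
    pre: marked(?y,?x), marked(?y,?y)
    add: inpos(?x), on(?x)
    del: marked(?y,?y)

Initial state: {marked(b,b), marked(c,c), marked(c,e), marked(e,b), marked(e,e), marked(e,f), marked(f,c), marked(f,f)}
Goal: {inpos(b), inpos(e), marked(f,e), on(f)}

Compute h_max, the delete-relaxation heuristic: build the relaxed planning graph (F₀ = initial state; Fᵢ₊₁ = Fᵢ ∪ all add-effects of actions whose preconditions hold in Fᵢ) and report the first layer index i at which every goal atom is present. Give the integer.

F0 = init (8 atoms)
F1 = F0 ∪ {inpos(b), inpos(c), inpos(e), inpos(f), marked(b,c), marked(b,e), marked(b,f), marked(c,b), marked(c,f), marked(e,c), marked(f,b), marked(f,e), on(b), on(c), on(e), on(f)}  (24 atoms)
goal ⊆ F1  ⇒  h_max = 1

1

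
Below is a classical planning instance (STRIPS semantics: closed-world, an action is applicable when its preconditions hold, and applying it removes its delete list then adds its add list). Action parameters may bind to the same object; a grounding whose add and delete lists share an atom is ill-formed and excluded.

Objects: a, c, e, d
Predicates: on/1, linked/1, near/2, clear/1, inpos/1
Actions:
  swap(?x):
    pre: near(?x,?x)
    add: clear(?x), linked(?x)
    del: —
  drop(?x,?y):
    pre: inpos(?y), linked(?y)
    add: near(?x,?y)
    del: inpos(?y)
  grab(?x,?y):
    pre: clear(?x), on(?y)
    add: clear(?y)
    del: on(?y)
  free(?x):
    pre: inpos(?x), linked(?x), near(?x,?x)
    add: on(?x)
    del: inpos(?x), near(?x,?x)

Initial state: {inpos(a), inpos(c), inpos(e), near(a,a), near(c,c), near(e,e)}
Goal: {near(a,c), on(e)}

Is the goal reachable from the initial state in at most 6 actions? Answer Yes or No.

1. swap(c)  →  {clear(c), inpos(a), inpos(c), inpos(e), linked(c), near(a,a), near(c,c), near(e,e)}
2. swap(e)  →  {clear(c), clear(e), inpos(a), inpos(c), inpos(e), linked(c), linked(e), near(a,a), near(c,c), near(e,e)}
3. drop(a,c)  →  {clear(c), clear(e), inpos(a), inpos(e), linked(c), linked(e), near(a,a), near(a,c), near(c,c), near(e,e)}
4. free(e)  →  {clear(c), clear(e), inpos(a), linked(c), linked(e), near(a,a), near(a,c), near(c,c), on(e)}
optimal plan length = 4; 4 ≤ 6

Yes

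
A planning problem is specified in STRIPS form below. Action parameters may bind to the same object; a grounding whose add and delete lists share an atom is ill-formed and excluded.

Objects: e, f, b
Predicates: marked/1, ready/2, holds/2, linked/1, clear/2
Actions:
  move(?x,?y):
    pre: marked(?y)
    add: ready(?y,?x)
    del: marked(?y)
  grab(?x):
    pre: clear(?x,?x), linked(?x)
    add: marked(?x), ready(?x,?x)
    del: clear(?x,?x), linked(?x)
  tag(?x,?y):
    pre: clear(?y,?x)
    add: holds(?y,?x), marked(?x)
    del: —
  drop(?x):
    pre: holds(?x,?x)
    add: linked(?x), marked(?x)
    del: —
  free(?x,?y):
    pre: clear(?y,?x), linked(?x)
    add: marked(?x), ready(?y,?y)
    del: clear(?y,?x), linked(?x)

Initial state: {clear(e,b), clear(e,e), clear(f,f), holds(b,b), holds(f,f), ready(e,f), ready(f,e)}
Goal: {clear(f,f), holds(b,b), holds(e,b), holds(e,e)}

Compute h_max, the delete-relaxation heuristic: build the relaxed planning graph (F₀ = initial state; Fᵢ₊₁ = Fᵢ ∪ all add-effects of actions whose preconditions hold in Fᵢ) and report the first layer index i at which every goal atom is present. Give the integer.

1

F0 = init (7 atoms)
F1 = F0 ∪ {holds(e,b), holds(e,e), linked(b), linked(f), marked(b), marked(e), marked(f)}  (14 atoms)
goal ⊆ F1  ⇒  h_max = 1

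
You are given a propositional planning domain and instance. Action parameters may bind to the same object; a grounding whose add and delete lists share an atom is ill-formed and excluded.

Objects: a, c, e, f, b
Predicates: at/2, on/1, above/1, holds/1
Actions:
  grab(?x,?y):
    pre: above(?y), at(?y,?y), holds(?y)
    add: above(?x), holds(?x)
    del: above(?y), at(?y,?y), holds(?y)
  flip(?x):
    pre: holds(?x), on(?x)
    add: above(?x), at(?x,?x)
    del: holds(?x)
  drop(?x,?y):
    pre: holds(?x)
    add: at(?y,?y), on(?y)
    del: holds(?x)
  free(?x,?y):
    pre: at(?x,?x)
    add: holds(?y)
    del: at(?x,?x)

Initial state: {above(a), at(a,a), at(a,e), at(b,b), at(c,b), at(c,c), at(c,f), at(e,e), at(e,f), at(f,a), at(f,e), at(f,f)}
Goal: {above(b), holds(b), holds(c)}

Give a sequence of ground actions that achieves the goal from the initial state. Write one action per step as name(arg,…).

free(c,a); grab(b,a); free(e,c)

1. free(c,a)  →  {above(a), at(a,a), at(a,e), at(b,b), at(c,b), at(c,f), at(e,e), at(e,f), at(f,a), at(f,e), at(f,f), holds(a)}
2. grab(b,a)  →  {above(b), at(a,e), at(b,b), at(c,b), at(c,f), at(e,e), at(e,f), at(f,a), at(f,e), at(f,f), holds(b)}
3. free(e,c)  →  {above(b), at(a,e), at(b,b), at(c,b), at(c,f), at(e,f), at(f,a), at(f,e), at(f,f), holds(b), holds(c)}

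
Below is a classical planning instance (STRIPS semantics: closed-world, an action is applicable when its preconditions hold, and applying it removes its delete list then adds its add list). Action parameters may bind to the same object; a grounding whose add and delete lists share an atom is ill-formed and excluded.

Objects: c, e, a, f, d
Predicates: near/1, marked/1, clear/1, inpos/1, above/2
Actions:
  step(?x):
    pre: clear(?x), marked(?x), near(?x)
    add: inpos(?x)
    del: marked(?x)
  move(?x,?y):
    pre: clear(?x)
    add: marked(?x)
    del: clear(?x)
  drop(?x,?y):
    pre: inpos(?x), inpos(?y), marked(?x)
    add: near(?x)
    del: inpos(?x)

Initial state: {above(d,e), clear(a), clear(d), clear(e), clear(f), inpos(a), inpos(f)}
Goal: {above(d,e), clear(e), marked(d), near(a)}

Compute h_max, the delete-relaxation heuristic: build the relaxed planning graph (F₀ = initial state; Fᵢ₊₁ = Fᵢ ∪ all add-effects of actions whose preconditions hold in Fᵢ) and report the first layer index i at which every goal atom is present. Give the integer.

F0 = init (7 atoms)
F1 = F0 ∪ {marked(a), marked(d), marked(e), marked(f)}  (11 atoms)
F2 = F1 ∪ {near(a), near(f)}  (13 atoms)
goal ⊆ F2  ⇒  h_max = 2

2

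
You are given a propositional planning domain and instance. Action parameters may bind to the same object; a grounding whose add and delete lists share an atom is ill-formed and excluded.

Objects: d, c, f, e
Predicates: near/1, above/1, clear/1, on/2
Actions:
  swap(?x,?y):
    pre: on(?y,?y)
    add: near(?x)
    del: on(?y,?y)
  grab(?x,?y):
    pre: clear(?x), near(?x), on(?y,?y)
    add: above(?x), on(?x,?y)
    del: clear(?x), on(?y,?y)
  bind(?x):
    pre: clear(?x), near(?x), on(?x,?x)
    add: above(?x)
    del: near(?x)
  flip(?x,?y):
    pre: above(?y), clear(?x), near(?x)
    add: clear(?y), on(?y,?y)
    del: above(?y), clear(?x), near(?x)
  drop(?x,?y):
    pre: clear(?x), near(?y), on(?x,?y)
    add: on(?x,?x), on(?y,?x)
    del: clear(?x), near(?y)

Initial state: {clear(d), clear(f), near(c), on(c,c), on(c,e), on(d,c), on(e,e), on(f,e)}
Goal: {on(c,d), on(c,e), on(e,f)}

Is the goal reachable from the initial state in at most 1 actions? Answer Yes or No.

No

1. swap(e,c)  →  {clear(d), clear(f), near(c), near(e), on(c,e), on(d,c), on(e,e), on(f,e)}
2. drop(d,c)  →  {clear(f), near(e), on(c,d), on(c,e), on(d,c), on(d,d), on(e,e), on(f,e)}
3. drop(f,e)  →  {on(c,d), on(c,e), on(d,c), on(d,d), on(e,e), on(e,f), on(f,e), on(f,f)}
optimal plan length = 3; 3 > 1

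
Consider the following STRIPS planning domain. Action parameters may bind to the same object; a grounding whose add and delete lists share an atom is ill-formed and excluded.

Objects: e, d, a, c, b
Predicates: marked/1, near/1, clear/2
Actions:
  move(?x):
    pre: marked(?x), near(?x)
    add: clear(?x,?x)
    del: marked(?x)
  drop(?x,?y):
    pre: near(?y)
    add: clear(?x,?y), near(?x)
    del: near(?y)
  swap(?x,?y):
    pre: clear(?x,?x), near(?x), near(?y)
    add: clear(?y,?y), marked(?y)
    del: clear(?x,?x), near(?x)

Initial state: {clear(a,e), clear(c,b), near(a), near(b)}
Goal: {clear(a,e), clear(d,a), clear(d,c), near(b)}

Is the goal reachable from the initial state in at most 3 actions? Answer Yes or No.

Yes

1. drop(d,a)  →  {clear(a,e), clear(c,b), clear(d,a), near(b), near(d)}
2. drop(c,d)  →  {clear(a,e), clear(c,b), clear(c,d), clear(d,a), near(b), near(c)}
3. drop(d,c)  →  {clear(a,e), clear(c,b), clear(c,d), clear(d,a), clear(d,c), near(b), near(d)}
optimal plan length = 3; 3 ≤ 3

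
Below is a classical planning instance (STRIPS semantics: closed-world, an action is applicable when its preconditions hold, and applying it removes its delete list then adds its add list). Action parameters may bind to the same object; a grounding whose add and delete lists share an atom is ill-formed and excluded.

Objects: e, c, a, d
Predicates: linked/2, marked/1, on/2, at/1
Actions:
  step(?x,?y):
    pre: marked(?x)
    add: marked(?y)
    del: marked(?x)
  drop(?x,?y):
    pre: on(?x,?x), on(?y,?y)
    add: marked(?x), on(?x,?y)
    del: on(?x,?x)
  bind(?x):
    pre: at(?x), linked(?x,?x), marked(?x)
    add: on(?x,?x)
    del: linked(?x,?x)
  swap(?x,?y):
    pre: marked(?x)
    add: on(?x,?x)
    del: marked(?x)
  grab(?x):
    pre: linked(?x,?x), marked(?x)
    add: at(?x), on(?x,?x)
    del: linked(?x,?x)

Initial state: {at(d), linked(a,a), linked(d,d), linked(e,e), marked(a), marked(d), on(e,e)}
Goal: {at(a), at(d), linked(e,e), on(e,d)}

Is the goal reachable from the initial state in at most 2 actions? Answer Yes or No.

No

1. bind(d)  →  {at(d), linked(a,a), linked(e,e), marked(a), marked(d), on(d,d), on(e,e)}
2. drop(e,d)  →  {at(d), linked(a,a), linked(e,e), marked(a), marked(d), marked(e), on(d,d), on(e,d)}
3. grab(a)  →  {at(a), at(d), linked(e,e), marked(a), marked(d), marked(e), on(a,a), on(d,d), on(e,d)}
optimal plan length = 3; 3 > 2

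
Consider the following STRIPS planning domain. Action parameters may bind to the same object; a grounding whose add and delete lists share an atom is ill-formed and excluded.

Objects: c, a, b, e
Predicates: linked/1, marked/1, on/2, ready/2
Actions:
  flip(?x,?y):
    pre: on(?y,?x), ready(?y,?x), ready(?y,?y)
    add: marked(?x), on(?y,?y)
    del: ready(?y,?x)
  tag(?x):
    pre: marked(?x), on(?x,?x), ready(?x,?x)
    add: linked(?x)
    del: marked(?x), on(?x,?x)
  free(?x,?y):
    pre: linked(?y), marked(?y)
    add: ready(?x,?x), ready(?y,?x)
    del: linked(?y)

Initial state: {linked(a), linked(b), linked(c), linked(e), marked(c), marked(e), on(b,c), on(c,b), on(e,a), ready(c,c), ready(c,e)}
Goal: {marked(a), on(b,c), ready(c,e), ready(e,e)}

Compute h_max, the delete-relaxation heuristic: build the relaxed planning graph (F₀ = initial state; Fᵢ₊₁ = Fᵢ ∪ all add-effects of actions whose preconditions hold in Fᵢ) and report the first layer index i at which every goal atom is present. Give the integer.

F0 = init (11 atoms)
F1 = F0 ∪ {ready(a,a), ready(b,b), ready(c,a), ready(c,b), ready(e,a), ready(e,b), ready(e,c), ready(e,e)}  (19 atoms)
F2 = F1 ∪ {marked(a), marked(b), on(c,c), on(e,e)}  (23 atoms)
goal ⊆ F2  ⇒  h_max = 2

2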